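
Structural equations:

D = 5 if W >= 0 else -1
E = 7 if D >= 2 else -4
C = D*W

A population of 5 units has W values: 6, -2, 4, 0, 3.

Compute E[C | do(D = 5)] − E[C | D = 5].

-5.25

The intervention sets D=5 in all 5 units regardless of W. Recomputing C per unit gives 30, -10, 20, 0, 15; average 11.
Conditioning on D=5 selects the 4 unit(s) with W ∈ {6, 4, 0, 3}. Their C values: 30, 20, 0, 15. Mean = 16.25.
Difference = 11 − 16.25 = -5.25.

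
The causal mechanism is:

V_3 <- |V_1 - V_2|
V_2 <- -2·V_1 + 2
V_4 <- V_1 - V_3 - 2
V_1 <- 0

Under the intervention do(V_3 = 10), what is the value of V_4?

The intervention breaks the incoming arrows to V_3: V_3 <- |V_1 - V_2| no longer applies, and V_3 = 10.
V_4 = V_1 - V_3 - 2  [with V_1=0, V_3=10]  = -12

-12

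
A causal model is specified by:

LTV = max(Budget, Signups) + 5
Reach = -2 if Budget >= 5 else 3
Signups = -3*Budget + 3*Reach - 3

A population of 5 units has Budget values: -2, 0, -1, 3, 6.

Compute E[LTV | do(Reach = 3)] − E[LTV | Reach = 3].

Under do(Reach=3), Reach's equation is replaced by Reach=3 for every unit. Per-unit LTV: 17, 11, 14, 8, 11. Mean = 12.2.
Observing Reach=3 restricts to units where Reach's equation naturally yields 3: Budget ∈ {-2, 0, -1, 3}. In that subpopulation LTV = 17, 11, 14, 8, mean 12.5.
Difference = 12.2 − 12.5 = -0.3.

-0.3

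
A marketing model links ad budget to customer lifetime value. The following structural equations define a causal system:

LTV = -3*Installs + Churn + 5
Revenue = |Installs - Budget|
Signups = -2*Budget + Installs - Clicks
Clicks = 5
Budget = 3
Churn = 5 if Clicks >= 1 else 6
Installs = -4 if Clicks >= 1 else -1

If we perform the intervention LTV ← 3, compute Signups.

Under do(LTV=3), the mechanism LTV = -3*Installs + Churn + 5 is discarded; LTV is fixed at 3.
Since Signups is not a descendant of the intervened variable, it is unaffected.
Installs = -4 if Clicks >= 1 else -1  [with Clicks=5]  = -4
Signups = -2*Budget + Installs - Clicks  [with Budget=3, Installs=-4, Clicks=5]  = -15

-15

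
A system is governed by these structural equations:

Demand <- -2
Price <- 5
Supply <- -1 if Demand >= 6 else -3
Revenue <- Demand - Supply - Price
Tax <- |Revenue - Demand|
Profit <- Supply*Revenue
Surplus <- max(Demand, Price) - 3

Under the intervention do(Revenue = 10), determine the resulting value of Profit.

-30

Under do(Revenue=10), the mechanism Revenue <- Demand - Supply - Price is discarded; Revenue is fixed at 10.
Supply = -1 if Demand >= 6 else -3  [with Demand=-2]  = -3
Profit = Supply*Revenue  [with Supply=-3, Revenue=10]  = -30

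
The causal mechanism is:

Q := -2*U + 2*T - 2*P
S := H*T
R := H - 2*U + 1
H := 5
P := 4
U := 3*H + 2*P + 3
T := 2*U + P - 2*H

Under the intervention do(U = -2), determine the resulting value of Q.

-24

The intervention breaks the incoming arrows to U: U := 3*H + 2*P + 3 no longer applies, and U = -2.
T = 2*U + P - 2*H  [with U=-2, P=4, H=5]  = -10
Q = -2*U + 2*T - 2*P  [with U=-2, T=-10, P=4]  = -24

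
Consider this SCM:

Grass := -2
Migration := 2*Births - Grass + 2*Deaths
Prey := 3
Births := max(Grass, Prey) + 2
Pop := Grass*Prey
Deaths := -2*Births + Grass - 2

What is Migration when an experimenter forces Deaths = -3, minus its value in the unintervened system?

Intervening sets Deaths = -3 and removes its equation (Deaths := -2*Births + Grass - 2).
Births = max(Grass, Prey) + 2  [with Grass=-2, Prey=3]  = 5
Migration = 2*Births - Grass + 2*Deaths  [with Births=5, Grass=-2, Deaths=-3]  = 6
Without intervention: Births = max(Grass, Prey) + 2  [with Grass=-2, Prey=3]  = 5; Deaths = -2*Births + Grass - 2  [with Births=5, Grass=-2]  = -14; Migration = 2*Births - Grass + 2*Deaths  [with Births=5, Grass=-2, Deaths=-14]  = -16.
Change = 6 − (-16) = 22.

22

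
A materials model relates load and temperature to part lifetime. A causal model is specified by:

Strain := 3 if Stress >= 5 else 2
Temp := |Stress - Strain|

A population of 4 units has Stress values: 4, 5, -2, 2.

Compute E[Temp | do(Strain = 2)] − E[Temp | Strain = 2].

do(Strain=2) breaks Strain's dependence on Stress. With Strain=2 fixed, Temp across the units is 2, 3, 4, 0, mean 2.25.
Conditioning on Strain=2 selects the 3 unit(s) with Stress ∈ {4, -2, 2}. Their Temp values: 2, 4, 0. Mean = 2.
Difference = 2.25 − 2 = 0.25.

0.25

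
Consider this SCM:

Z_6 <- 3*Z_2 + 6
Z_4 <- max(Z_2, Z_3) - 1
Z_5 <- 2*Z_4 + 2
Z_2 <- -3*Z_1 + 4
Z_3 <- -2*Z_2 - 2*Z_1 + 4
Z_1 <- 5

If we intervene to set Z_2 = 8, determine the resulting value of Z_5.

do(Z_2=8) replaces the equation Z_2 <- -3*Z_1 + 4 with the constant Z_2 = 8.
Z_3 = -2*Z_2 - 2*Z_1 + 4  [with Z_2=8, Z_1=5]  = -22
Z_4 = max(Z_2, Z_3) - 1  [with Z_2=8, Z_3=-22]  = 7
Z_5 = 2*Z_4 + 2  [with Z_4=7]  = 16

16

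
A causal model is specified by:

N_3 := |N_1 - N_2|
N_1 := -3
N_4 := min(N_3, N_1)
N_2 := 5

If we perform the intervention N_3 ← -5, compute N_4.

The intervention breaks the incoming arrows to N_3: N_3 := |N_1 - N_2| no longer applies, and N_3 = -5.
N_4 = min(N_3, N_1)  [with N_3=-5, N_1=-3]  = -5

-5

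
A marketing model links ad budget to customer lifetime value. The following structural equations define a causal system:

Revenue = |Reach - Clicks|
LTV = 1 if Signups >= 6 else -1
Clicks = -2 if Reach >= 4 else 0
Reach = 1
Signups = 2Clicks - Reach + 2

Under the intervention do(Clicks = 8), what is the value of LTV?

1

do(Clicks=8) replaces the equation Clicks = -2 if Reach >= 4 else 0 with the constant Clicks = 8.
Signups = 2Clicks - Reach + 2  [with Clicks=8, Reach=1]  = 17
LTV = 1 if Signups >= 6 else -1  [with Signups=17]  = 1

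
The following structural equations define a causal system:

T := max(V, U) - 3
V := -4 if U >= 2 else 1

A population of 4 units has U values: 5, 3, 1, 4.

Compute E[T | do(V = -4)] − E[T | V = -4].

The intervention sets V=-4 in all 4 units regardless of U. Recomputing T per unit gives 2, 0, -2, 1; average 0.25.
Observing V=-4 restricts to units where V's equation naturally yields -4: U ∈ {5, 3, 4}. In that subpopulation T = 2, 0, 1, mean 1.
Difference = 0.25 − 1 = -0.75.

-0.75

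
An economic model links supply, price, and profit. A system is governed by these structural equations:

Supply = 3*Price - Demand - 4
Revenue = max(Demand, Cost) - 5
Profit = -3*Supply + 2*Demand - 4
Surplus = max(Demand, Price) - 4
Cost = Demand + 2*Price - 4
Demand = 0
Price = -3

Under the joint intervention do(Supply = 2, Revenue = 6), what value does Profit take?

-10

Setting Supply = 2, Revenue = 6 by intervention discards those variables' equations.
Profit = -3*Supply + 2*Demand - 4  [with Supply=2, Demand=0]  = -10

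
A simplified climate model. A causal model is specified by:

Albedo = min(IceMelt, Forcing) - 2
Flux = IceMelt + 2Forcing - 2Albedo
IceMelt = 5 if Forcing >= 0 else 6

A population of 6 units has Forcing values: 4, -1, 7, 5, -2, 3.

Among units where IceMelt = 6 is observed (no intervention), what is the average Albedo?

-3.5

Conditioning on IceMelt=6 selects the 2 unit(s) with Forcing ∈ {-1, -2}. Their Albedo values: -3, -4. Mean = -3.5.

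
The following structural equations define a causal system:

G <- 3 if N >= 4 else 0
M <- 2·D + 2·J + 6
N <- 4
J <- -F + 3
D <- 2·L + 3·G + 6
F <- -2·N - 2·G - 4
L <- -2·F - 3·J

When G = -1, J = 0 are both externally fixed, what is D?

43

The joint intervention fixes G = -1, J = 0, removing each variable's own equation.
F = -2·N - 2·G - 4  [with N=4, G=-1]  = -10
L = -2·F - 3·J  [with F=-10, J=0]  = 20
D = 2·L + 3·G + 6  [with L=20, G=-1]  = 43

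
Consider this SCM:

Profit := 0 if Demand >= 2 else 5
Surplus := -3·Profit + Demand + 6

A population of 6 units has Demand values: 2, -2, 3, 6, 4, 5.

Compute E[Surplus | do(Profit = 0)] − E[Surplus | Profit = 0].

-1

Under do(Profit=0), Profit's equation is replaced by Profit=0 for every unit. Per-unit Surplus: 8, 4, 9, 12, 10, 11. Mean = 9.
Conditioning on Profit=0 selects the 5 unit(s) with Demand ∈ {2, 3, 6, 4, 5}. Their Surplus values: 8, 9, 12, 10, 11. Mean = 10.
Difference = 9 − 10 = -1.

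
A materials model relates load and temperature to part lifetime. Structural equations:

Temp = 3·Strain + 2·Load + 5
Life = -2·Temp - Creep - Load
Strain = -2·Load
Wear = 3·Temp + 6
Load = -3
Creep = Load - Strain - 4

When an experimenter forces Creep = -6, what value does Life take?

Under do(Creep=-6), the mechanism Creep = Load - Strain - 4 is discarded; Creep is fixed at -6.
Strain = -2·Load  [with Load=-3]  = 6
Temp = 3·Strain + 2·Load + 5  [with Strain=6, Load=-3]  = 17
Life = -2·Temp - Creep - Load  [with Temp=17, Creep=-6, Load=-3]  = -25

-25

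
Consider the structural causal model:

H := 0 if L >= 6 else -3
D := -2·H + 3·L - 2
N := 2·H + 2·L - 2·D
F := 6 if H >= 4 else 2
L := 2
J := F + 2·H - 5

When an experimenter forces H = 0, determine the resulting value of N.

-4

Under do(H=0), the mechanism H := 0 if L >= 6 else -3 is discarded; H is fixed at 0.
D = -2·H + 3·L - 2  [with H=0, L=2]  = 4
N = 2·H + 2·L - 2·D  [with H=0, L=2, D=4]  = -4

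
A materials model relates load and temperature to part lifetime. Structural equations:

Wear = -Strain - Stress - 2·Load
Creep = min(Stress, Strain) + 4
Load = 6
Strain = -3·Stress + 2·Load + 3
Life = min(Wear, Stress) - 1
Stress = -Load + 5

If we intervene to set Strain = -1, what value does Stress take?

-1

Under do(Strain=-1), the mechanism Strain = -3·Stress + 2·Load + 3 is discarded; Strain is fixed at -1.
Since Stress is not a descendant of the intervened variable, it is unaffected.
Stress = -Load + 5  [with Load=6]  = -1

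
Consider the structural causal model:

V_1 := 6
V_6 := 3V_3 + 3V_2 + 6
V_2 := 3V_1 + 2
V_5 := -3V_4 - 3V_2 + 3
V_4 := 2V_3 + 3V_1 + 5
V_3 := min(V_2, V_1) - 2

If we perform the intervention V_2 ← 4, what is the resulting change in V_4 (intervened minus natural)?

-4

Under do(V_2=4), the mechanism V_2 := 3V_1 + 2 is discarded; V_2 is fixed at 4.
V_3 = min(V_2, V_1) - 2  [with V_2=4, V_1=6]  = 2
V_4 = 2V_3 + 3V_1 + 5  [with V_3=2, V_1=6]  = 27
Without intervention: V_2 = 3V_1 + 2  [with V_1=6]  = 20; V_3 = min(V_2, V_1) - 2  [with V_2=20, V_1=6]  = 4; V_4 = 2V_3 + 3V_1 + 5  [with V_3=4, V_1=6]  = 31.
Change = 27 − 31 = -4.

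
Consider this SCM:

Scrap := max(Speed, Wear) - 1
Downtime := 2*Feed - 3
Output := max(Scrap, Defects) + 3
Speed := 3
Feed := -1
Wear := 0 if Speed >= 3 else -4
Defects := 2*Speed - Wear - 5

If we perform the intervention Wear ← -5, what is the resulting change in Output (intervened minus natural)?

4

The intervention breaks the incoming arrows to Wear: Wear := 0 if Speed >= 3 else -4 no longer applies, and Wear = -5.
Defects = 2*Speed - Wear - 5  [with Speed=3, Wear=-5]  = 6
Scrap = max(Speed, Wear) - 1  [with Speed=3, Wear=-5]  = 2
Output = max(Scrap, Defects) + 3  [with Scrap=2, Defects=6]  = 9
Without intervention: Wear = 0 if Speed >= 3 else -4  [with Speed=3]  = 0; Defects = 2*Speed - Wear - 5  [with Speed=3, Wear=0]  = 1; Scrap = max(Speed, Wear) - 1  [with Speed=3, Wear=0]  = 2; Output = max(Scrap, Defects) + 3  [with Scrap=2, Defects=1]  = 5.
Change = 9 − 5 = 4.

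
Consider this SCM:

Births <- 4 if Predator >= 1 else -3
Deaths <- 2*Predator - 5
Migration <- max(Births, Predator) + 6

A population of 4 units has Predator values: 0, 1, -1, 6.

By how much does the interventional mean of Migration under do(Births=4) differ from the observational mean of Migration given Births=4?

-0.5

Every unit gets Births=4 under the intervention. Migration values become 10, 10, 10, 12; E[Migration|do(Births=4)] = 10.5.
Observing Births=4 restricts to units where Births's equation naturally yields 4: Predator ∈ {1, 6}. In that subpopulation Migration = 10, 12, mean 11.
Difference = 10.5 − 11 = -0.5.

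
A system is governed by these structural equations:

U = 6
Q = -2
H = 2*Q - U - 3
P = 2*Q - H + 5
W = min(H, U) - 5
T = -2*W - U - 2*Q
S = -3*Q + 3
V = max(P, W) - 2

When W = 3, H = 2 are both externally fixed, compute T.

The joint intervention fixes W = 3, H = 2, removing each variable's own equation.
T = -2*W - U - 2*Q  [with W=3, U=6, Q=-2]  = -8

-8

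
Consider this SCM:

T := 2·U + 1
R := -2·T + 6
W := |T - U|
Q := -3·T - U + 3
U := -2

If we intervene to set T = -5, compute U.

Under do(T=-5), the mechanism T := 2·U + 1 is discarded; T is fixed at -5.
U is not downstream of the intervention, so its value is determined by the original equations.

-2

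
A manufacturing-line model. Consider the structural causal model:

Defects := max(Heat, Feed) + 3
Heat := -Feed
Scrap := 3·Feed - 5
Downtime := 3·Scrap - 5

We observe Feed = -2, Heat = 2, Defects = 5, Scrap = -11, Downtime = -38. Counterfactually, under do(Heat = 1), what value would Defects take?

The intervention breaks the incoming arrows to Heat: Heat := -Feed no longer applies, and Heat = 1.
Defects = max(Heat, Feed) + 3  [with Heat=1, Feed=-2]  = 4

4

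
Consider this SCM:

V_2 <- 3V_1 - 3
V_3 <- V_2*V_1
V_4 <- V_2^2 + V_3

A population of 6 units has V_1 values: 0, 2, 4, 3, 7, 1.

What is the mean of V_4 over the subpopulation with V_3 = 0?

4.5

Conditioning on V_3=0 selects the 2 unit(s) with V_1 ∈ {0, 1}. Their V_4 values: 9, 0. Mean = 4.5.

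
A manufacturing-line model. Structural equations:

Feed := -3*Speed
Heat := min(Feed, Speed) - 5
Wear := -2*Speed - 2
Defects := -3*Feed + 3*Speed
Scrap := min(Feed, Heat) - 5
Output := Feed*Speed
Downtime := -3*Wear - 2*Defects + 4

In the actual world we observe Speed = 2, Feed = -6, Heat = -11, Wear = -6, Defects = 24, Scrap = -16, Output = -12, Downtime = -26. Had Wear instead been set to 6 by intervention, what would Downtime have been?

-62

do(Wear=6) replaces the equation Wear := -2*Speed - 2 with the constant Wear = 6.
Feed = -3*Speed  [with Speed=2]  = -6
Defects = -3*Feed + 3*Speed  [with Feed=-6, Speed=2]  = 24
Downtime = -3*Wear - 2*Defects + 4  [with Wear=6, Defects=24]  = -62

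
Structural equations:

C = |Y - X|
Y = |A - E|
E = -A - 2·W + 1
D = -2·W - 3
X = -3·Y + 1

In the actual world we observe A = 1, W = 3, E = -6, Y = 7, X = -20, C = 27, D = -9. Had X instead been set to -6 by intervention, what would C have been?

13

The intervention breaks the incoming arrows to X: X = -3·Y + 1 no longer applies, and X = -6.
E = -A - 2·W + 1  [with A=1, W=3]  = -6
Y = |A - E|  [with A=1, E=-6]  = 7
C = |Y - X|  [with Y=7, X=-6]  = 13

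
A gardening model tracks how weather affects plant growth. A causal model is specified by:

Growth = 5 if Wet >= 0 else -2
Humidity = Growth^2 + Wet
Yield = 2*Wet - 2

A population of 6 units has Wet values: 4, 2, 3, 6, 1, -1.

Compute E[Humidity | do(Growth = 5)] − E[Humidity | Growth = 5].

-0.7

Under do(Growth=5), Growth's equation is replaced by Growth=5 for every unit. Per-unit Humidity: 29, 27, 28, 31, 26, 24. Mean = 27.5.
Observing Growth=5 restricts to units where Growth's equation naturally yields 5: Wet ∈ {4, 2, 3, 6, 1}. In that subpopulation Humidity = 29, 27, 28, 31, 26, mean 28.2.
Difference = 27.5 − 28.2 = -0.7.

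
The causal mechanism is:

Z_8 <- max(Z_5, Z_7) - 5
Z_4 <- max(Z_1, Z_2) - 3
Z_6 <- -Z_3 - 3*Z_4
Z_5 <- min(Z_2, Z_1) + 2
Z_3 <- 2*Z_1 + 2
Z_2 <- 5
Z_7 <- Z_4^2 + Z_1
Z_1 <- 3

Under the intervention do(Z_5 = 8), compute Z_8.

do(Z_5=8) replaces the equation Z_5 <- min(Z_2, Z_1) + 2 with the constant Z_5 = 8.
Z_4 = max(Z_1, Z_2) - 3  [with Z_1=3, Z_2=5]  = 2
Z_7 = Z_4^2 + Z_1  [with Z_4=2, Z_1=3]  = 7
Z_8 = max(Z_5, Z_7) - 5  [with Z_5=8, Z_7=7]  = 3

3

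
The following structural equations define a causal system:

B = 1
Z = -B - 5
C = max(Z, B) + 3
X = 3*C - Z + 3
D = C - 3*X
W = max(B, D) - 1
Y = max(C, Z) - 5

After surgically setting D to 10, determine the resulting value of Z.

-6

Under do(D=10), the mechanism D = C - 3*X is discarded; D is fixed at 10.
No directed path runs from D to Z, so Z keeps its natural value.
Z = -B - 5  [with B=1]  = -6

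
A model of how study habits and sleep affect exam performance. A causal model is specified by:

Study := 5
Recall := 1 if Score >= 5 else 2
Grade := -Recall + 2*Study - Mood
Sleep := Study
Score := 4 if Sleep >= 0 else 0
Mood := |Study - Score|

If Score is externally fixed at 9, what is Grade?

The intervention breaks the incoming arrows to Score: Score := 4 if Sleep >= 0 else 0 no longer applies, and Score = 9.
Mood = |Study - Score|  [with Study=5, Score=9]  = 4
Recall = 1 if Score >= 5 else 2  [with Score=9]  = 1
Grade = -Recall + 2*Study - Mood  [with Recall=1, Study=5, Mood=4]  = 5

5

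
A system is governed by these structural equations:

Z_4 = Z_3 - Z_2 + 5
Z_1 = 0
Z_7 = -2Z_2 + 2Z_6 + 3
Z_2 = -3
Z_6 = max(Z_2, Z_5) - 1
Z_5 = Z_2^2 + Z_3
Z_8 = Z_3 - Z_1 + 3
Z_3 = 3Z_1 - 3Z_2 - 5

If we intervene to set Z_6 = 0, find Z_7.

Intervening sets Z_6 = 0 and removes its equation (Z_6 = max(Z_2, Z_5) - 1).
Z_7 = -2Z_2 + 2Z_6 + 3  [with Z_2=-3, Z_6=0]  = 9

9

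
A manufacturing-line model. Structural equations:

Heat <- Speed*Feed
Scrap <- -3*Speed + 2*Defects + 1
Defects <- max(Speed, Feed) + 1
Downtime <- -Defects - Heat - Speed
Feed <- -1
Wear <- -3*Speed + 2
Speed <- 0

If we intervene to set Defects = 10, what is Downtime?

-10

Under do(Defects=10), the mechanism Defects <- max(Speed, Feed) + 1 is discarded; Defects is fixed at 10.
Heat = Speed*Feed  [with Speed=0, Feed=-1]  = 0
Downtime = -Defects - Heat - Speed  [with Defects=10, Heat=0, Speed=0]  = -10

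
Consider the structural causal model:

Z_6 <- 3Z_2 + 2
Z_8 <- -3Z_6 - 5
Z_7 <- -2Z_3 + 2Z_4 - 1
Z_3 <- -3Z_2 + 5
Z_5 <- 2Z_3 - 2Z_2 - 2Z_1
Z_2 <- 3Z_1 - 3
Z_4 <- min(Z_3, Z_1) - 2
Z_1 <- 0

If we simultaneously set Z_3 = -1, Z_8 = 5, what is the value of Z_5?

4

The joint intervention fixes Z_3 = -1, Z_8 = 5, removing each variable's own equation.
Z_2 = 3Z_1 - 3  [with Z_1=0]  = -3
Z_5 = 2Z_3 - 2Z_2 - 2Z_1  [with Z_3=-1, Z_2=-3, Z_1=0]  = 4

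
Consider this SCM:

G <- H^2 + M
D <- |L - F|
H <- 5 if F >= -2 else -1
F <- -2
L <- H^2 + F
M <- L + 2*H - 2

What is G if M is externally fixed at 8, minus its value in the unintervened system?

-23

Intervening sets M = 8 and removes its equation (M <- L + 2*H - 2).
H = 5 if F >= -2 else -1  [with F=-2]  = 5
G = H^2 + M  [with H=5, M=8]  = 33
Without intervention: H = 5 if F >= -2 else -1  [with F=-2]  = 5; L = H^2 + F  [with H=5, F=-2]  = 23; M = L + 2*H - 2  [with L=23, H=5]  = 31; G = H^2 + M  [with H=5, M=31]  = 56.
Change = 33 − 56 = -23.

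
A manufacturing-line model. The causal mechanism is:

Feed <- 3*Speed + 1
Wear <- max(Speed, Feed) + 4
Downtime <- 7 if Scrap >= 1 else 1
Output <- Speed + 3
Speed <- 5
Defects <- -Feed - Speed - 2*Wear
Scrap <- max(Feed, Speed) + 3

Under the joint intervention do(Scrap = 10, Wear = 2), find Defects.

Under do(Scrap = 10, Wear = 2), each intervened variable's structural equation is replaced by its fixed value.
Feed = 3*Speed + 1  [with Speed=5]  = 16
Defects = -Feed - Speed - 2*Wear  [with Feed=16, Speed=5, Wear=2]  = -25

-25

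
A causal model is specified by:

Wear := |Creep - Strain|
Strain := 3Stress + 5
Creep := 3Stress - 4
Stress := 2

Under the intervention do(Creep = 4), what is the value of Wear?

The intervention breaks the incoming arrows to Creep: Creep := 3Stress - 4 no longer applies, and Creep = 4.
Strain = 3Stress + 5  [with Stress=2]  = 11
Wear = |Creep - Strain|  [with Creep=4, Strain=11]  = 7

7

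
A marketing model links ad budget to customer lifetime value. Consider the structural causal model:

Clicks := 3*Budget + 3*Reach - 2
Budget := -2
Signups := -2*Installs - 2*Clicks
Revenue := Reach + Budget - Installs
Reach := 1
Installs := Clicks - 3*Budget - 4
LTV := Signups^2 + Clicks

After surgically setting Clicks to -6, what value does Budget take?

-2

Under do(Clicks=-6), the mechanism Clicks := 3*Budget + 3*Reach - 2 is discarded; Clicks is fixed at -6.
Budget is not downstream of the intervention, so its value is determined by the original equations.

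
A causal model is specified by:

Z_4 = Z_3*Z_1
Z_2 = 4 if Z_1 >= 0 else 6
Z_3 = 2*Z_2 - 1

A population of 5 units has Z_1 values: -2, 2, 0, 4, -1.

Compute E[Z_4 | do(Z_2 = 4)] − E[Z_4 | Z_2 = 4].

Under do(Z_2=4), Z_2's equation is replaced by Z_2=4 for every unit. Per-unit Z_4: -14, 14, 0, 28, -7. Mean = 4.2.
Observing Z_2=4 restricts to units where Z_2's equation naturally yields 4: Z_1 ∈ {2, 0, 4}. In that subpopulation Z_4 = 14, 0, 28, mean 14.
Difference = 4.2 − 14 = -9.8.

-9.8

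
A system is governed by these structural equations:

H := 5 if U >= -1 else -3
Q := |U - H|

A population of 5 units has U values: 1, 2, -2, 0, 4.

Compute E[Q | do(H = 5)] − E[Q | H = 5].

Under do(H=5), H's equation is replaced by H=5 for every unit. Per-unit Q: 4, 3, 7, 5, 1. Mean = 4.
Observing H=5 restricts to units where H's equation naturally yields 5: U ∈ {1, 2, 0, 4}. In that subpopulation Q = 4, 3, 5, 1, mean 3.25.
Difference = 4 − 3.25 = 0.75.

0.75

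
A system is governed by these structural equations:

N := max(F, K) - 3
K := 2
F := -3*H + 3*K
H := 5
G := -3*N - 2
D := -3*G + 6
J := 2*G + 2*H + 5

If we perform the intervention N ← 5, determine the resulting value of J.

-19

Under do(N=5), the mechanism N := max(F, K) - 3 is discarded; N is fixed at 5.
G = -3*N - 2  [with N=5]  = -17
J = 2*G + 2*H + 5  [with G=-17, H=5]  = -19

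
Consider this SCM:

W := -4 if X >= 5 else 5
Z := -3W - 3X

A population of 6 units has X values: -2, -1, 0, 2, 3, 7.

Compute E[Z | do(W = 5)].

-19.5

Every unit gets W=5 under the intervention. Z values become -9, -12, -15, -21, -24, -36; E[Z|do(W=5)] = -19.5.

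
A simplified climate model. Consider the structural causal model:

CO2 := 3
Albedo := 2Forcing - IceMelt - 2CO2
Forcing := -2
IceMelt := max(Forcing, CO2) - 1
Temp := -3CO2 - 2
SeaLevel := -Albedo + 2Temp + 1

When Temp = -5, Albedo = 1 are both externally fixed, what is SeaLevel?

-10

Setting Temp = -5, Albedo = 1 by intervention discards those variables' equations.
SeaLevel = -Albedo + 2Temp + 1  [with Albedo=1, Temp=-5]  = -10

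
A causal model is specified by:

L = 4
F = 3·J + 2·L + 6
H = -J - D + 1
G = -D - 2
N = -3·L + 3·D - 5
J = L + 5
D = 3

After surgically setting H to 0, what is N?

do(H=0) replaces the equation H = -J - D + 1 with the constant H = 0.
N is not downstream of the intervention, so its value is determined by the original equations.
N = -3·L + 3·D - 5  [with L=4, D=3]  = -8

-8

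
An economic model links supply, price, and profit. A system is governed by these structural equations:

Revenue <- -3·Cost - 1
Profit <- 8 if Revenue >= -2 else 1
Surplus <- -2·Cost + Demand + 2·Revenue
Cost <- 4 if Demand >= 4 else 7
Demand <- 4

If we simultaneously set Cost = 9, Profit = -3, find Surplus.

-70

Setting Cost = 9, Profit = -3 by intervention discards those variables' equations.
Revenue = -3·Cost - 1  [with Cost=9]  = -28
Surplus = -2·Cost + Demand + 2·Revenue  [with Cost=9, Demand=4, Revenue=-28]  = -70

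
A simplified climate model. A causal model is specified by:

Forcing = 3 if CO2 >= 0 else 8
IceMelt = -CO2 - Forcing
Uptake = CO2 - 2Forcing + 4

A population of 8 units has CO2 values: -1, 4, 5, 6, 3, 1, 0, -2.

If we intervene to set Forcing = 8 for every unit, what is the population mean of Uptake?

-10

The intervention sets Forcing=8 in all 8 units regardless of CO2. Recomputing Uptake per unit gives -13, -8, -7, -6, -9, -11, -12, -14; average -10.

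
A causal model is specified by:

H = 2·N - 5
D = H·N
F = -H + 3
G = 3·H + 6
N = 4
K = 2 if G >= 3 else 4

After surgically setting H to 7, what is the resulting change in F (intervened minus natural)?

-4

The intervention breaks the incoming arrows to H: H = 2·N - 5 no longer applies, and H = 7.
F = -H + 3  [with H=7]  = -4
Without intervention: H = 2·N - 5  [with N=4]  = 3; F = -H + 3  [with H=3]  = 0.
Change = -4 − 0 = -4.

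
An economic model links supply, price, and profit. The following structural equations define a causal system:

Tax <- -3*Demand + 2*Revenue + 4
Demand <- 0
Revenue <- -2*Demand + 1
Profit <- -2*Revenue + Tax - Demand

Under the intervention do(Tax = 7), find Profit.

5

The intervention breaks the incoming arrows to Tax: Tax <- -3*Demand + 2*Revenue + 4 no longer applies, and Tax = 7.
Revenue = -2*Demand + 1  [with Demand=0]  = 1
Profit = -2*Revenue + Tax - Demand  [with Revenue=1, Tax=7, Demand=0]  = 5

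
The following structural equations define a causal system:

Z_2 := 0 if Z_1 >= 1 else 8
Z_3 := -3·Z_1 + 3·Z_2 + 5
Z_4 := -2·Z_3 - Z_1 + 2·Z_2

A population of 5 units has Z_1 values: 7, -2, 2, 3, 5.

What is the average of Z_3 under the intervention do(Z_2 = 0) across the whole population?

-4

Every unit gets Z_2=0 under the intervention. Z_3 values become -16, 11, -1, -4, -10; E[Z_3|do(Z_2=0)] = -4.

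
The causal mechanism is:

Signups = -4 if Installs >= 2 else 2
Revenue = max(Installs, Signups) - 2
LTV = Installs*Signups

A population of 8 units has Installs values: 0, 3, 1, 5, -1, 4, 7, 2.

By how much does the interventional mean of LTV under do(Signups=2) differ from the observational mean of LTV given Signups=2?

Every unit gets Signups=2 under the intervention. LTV values become 0, 6, 2, 10, -2, 8, 14, 4; E[LTV|do(Signups=2)] = 5.25.
Observing Signups=2 restricts to units where Signups's equation naturally yields 2: Installs ∈ {0, 1, -1}. In that subpopulation LTV = 0, 2, -2, mean 0.
Difference = 5.25 − 0 = 5.25.

5.25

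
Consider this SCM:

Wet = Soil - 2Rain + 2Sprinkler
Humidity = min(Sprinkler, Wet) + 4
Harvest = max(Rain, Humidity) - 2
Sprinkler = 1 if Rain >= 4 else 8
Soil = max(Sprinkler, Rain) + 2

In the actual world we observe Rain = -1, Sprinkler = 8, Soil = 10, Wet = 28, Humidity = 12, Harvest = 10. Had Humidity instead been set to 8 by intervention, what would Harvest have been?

6

The intervention breaks the incoming arrows to Humidity: Humidity = min(Sprinkler, Wet) + 4 no longer applies, and Humidity = 8.
Harvest = max(Rain, Humidity) - 2  [with Rain=-1, Humidity=8]  = 6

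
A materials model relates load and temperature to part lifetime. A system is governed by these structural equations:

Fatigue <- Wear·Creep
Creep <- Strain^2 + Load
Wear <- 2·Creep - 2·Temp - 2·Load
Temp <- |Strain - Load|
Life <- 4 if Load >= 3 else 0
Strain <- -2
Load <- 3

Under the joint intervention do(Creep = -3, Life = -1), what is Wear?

Setting Creep = -3, Life = -1 by intervention discards those variables' equations.
Temp = |Strain - Load|  [with Strain=-2, Load=3]  = 5
Wear = 2·Creep - 2·Temp - 2·Load  [with Creep=-3, Temp=5, Load=3]  = -22

-22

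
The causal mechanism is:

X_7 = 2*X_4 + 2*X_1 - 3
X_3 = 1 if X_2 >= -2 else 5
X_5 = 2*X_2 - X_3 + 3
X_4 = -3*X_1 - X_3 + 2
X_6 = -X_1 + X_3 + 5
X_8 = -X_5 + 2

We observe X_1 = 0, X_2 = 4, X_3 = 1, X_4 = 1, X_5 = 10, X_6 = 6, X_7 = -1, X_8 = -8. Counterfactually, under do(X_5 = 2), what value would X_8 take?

0

do(X_5=2) replaces the equation X_5 = 2*X_2 - X_3 + 3 with the constant X_5 = 2.
X_8 = -X_5 + 2  [with X_5=2]  = 0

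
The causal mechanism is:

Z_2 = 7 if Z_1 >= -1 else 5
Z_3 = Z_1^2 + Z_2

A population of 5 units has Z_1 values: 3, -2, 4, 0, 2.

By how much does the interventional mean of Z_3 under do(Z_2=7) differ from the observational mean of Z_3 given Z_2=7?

-0.65

Under do(Z_2=7), Z_2's equation is replaced by Z_2=7 for every unit. Per-unit Z_3: 16, 11, 23, 7, 11. Mean = 13.6.
Conditioning on Z_2=7 selects the 4 unit(s) with Z_1 ∈ {3, 4, 0, 2}. Their Z_3 values: 16, 23, 7, 11. Mean = 14.25.
Difference = 13.6 − 14.25 = -0.65.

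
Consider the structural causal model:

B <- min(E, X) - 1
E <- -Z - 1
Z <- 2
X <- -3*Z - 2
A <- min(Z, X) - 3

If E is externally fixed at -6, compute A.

-11

do(E=-6) replaces the equation E <- -Z - 1 with the constant E = -6.
Since A is not a descendant of the intervened variable, it is unaffected.
X = -3*Z - 2  [with Z=2]  = -8
A = min(Z, X) - 3  [with Z=2, X=-8]  = -11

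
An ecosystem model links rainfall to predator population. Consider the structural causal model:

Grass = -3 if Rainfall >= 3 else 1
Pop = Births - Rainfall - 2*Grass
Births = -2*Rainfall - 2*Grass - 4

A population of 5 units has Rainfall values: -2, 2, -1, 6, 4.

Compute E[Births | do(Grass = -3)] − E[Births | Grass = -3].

Under do(Grass=-3), Grass's equation is replaced by Grass=-3 for every unit. Per-unit Births: 6, -2, 4, -10, -6. Mean = -1.6.
E[Births|Grass=-3] averages over only the 2 units with Grass=-3 (Rainfall = 6, 4): Births = -10, -6, mean -8.
Difference = -1.6 − (-8) = 6.4.

6.4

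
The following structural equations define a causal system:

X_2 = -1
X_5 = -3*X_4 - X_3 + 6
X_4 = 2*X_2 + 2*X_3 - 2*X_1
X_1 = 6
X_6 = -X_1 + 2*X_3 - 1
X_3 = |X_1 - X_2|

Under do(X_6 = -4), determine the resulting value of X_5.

-1

do(X_6=-4) replaces the equation X_6 = -X_1 + 2*X_3 - 1 with the constant X_6 = -4.
Since X_5 is not a descendant of the intervened variable, it is unaffected.
X_3 = |X_1 - X_2|  [with X_1=6, X_2=-1]  = 7
X_4 = 2*X_2 + 2*X_3 - 2*X_1  [with X_2=-1, X_3=7, X_1=6]  = 0
X_5 = -3*X_4 - X_3 + 6  [with X_4=0, X_3=7]  = -1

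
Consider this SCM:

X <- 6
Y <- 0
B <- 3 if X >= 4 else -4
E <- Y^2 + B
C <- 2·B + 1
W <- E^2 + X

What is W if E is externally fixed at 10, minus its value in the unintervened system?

91

Under do(E=10), the mechanism E <- Y^2 + B is discarded; E is fixed at 10.
W = E^2 + X  [with E=10, X=6]  = 106
Without intervention: B = 3 if X >= 4 else -4  [with X=6]  = 3; E = Y^2 + B  [with Y=0, B=3]  = 3; W = E^2 + X  [with E=3, X=6]  = 15.
Change = 106 − 15 = 91.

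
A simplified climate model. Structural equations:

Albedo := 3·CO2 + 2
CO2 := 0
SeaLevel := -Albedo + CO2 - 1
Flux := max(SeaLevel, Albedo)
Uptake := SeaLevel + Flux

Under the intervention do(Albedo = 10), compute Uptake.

-1

do(Albedo=10) replaces the equation Albedo := 3·CO2 + 2 with the constant Albedo = 10.
SeaLevel = -Albedo + CO2 - 1  [with Albedo=10, CO2=0]  = -11
Flux = max(SeaLevel, Albedo)  [with SeaLevel=-11, Albedo=10]  = 10
Uptake = SeaLevel + Flux  [with SeaLevel=-11, Flux=10]  = -1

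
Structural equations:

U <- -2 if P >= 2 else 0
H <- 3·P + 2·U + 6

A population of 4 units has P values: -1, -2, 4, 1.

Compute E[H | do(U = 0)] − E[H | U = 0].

3.5

do(U=0) breaks U's dependence on P. With U=0 fixed, H across the units is 3, 0, 18, 9, mean 7.5.
Conditioning on U=0 selects the 3 unit(s) with P ∈ {-1, -2, 1}. Their H values: 3, 0, 9. Mean = 4.
Difference = 7.5 − 4 = 3.5.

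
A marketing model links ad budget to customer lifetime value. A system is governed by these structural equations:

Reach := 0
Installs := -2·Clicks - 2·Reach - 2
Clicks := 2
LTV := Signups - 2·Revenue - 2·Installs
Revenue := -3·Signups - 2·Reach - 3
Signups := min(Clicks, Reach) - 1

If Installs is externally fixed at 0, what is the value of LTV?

The intervention breaks the incoming arrows to Installs: Installs := -2·Clicks - 2·Reach - 2 no longer applies, and Installs = 0.
Signups = min(Clicks, Reach) - 1  [with Clicks=2, Reach=0]  = -1
Revenue = -3·Signups - 2·Reach - 3  [with Signups=-1, Reach=0]  = 0
LTV = Signups - 2·Revenue - 2·Installs  [with Signups=-1, Revenue=0, Installs=0]  = -1

-1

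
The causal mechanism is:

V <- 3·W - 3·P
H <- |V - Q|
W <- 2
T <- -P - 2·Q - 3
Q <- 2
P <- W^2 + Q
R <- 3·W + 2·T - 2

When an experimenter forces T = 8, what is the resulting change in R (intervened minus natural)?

Intervening sets T = 8 and removes its equation (T <- -P - 2·Q - 3).
R = 3·W + 2·T - 2  [with W=2, T=8]  = 20
Without intervention: P = W^2 + Q  [with W=2, Q=2]  = 6; T = -P - 2·Q - 3  [with P=6, Q=2]  = -13; R = 3·W + 2·T - 2  [with W=2, T=-13]  = -22.
Change = 20 − (-22) = 42.

42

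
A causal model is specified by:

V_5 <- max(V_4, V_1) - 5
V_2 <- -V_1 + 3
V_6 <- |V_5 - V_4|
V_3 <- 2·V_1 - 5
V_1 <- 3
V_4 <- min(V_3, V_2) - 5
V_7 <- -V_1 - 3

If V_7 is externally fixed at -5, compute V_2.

0

Under do(V_7=-5), the mechanism V_7 <- -V_1 - 3 is discarded; V_7 is fixed at -5.
V_2 is not downstream of the intervention, so its value is determined by the original equations.
V_2 = -V_1 + 3  [with V_1=3]  = 0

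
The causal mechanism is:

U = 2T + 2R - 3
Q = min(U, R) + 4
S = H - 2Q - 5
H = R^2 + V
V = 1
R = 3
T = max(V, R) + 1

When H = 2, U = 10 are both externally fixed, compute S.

-17

Under do(H = 2, U = 10), each intervened variable's structural equation is replaced by its fixed value.
Q = min(U, R) + 4  [with U=10, R=3]  = 7
S = H - 2Q - 5  [with H=2, Q=7]  = -17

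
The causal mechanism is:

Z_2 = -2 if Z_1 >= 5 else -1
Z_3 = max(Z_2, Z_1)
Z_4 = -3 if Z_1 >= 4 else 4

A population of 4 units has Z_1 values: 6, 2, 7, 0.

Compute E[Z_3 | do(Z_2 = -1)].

3.75

do(Z_2=-1) breaks Z_2's dependence on Z_1. With Z_2=-1 fixed, Z_3 across the units is 6, 2, 7, 0, mean 3.75.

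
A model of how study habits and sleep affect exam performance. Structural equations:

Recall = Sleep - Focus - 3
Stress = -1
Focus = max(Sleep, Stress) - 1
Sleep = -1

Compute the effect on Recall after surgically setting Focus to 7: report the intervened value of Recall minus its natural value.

The intervention breaks the incoming arrows to Focus: Focus = max(Sleep, Stress) - 1 no longer applies, and Focus = 7.
Recall = Sleep - Focus - 3  [with Sleep=-1, Focus=7]  = -11
Without intervention: Focus = max(Sleep, Stress) - 1  [with Sleep=-1, Stress=-1]  = -2; Recall = Sleep - Focus - 3  [with Sleep=-1, Focus=-2]  = -2.
Change = -11 − (-2) = -9.

-9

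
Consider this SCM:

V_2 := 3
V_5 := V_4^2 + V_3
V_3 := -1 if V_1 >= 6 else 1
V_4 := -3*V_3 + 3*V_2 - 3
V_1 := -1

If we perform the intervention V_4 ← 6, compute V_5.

37

Intervening sets V_4 = 6 and removes its equation (V_4 := -3*V_3 + 3*V_2 - 3).
V_3 = -1 if V_1 >= 6 else 1  [with V_1=-1]  = 1
V_5 = V_4^2 + V_3  [with V_4=6, V_3=1]  = 37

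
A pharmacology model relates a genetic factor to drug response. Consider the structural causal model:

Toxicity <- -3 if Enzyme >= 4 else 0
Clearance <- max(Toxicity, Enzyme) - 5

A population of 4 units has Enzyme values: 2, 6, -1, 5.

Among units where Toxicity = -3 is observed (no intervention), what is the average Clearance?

Conditioning on Toxicity=-3 selects the 2 unit(s) with Enzyme ∈ {6, 5}. Their Clearance values: 1, 0. Mean = 0.5.

0.5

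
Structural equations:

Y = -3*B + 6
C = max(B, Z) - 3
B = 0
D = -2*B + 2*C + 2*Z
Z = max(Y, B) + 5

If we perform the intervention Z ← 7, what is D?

22

do(Z=7) replaces the equation Z = max(Y, B) + 5 with the constant Z = 7.
C = max(B, Z) - 3  [with B=0, Z=7]  = 4
D = -2*B + 2*C + 2*Z  [with B=0, C=4, Z=7]  = 22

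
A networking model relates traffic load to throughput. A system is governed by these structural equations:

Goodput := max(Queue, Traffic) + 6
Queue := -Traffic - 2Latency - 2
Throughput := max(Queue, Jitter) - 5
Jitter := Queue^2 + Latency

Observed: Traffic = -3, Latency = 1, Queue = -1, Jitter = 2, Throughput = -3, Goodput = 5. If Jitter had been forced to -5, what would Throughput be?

Intervening sets Jitter = -5 and removes its equation (Jitter := Queue^2 + Latency).
Queue = -Traffic - 2Latency - 2  [with Traffic=-3, Latency=1]  = -1
Throughput = max(Queue, Jitter) - 5  [with Queue=-1, Jitter=-5]  = -6

-6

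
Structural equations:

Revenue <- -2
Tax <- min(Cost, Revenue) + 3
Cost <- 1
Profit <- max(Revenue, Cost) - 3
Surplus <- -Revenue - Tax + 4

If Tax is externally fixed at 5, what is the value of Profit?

The intervention breaks the incoming arrows to Tax: Tax <- min(Cost, Revenue) + 3 no longer applies, and Tax = 5.
Profit is not downstream of the intervention, so its value is determined by the original equations.
Profit = max(Revenue, Cost) - 3  [with Revenue=-2, Cost=1]  = -2

-2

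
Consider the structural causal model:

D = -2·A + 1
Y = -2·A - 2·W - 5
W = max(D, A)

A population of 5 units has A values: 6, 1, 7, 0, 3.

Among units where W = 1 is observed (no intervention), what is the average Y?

E[Y|W=1] averages over only the 2 units with W=1 (A = 1, 0): Y = -9, -7, mean -8.

-8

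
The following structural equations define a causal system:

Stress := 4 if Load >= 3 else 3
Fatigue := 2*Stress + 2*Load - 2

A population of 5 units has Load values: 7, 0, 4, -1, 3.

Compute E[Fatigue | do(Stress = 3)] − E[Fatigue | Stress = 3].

6.2

The intervention sets Stress=3 in all 5 units regardless of Load. Recomputing Fatigue per unit gives 18, 4, 12, 2, 10; average 9.2.
Conditioning on Stress=3 selects the 2 unit(s) with Load ∈ {0, -1}. Their Fatigue values: 4, 2. Mean = 3.
Difference = 9.2 − 3 = 6.2.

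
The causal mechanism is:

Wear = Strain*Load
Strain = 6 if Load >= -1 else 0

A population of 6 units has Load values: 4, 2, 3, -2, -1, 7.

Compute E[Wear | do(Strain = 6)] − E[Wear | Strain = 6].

-5

Under do(Strain=6), Strain's equation is replaced by Strain=6 for every unit. Per-unit Wear: 24, 12, 18, -12, -6, 42. Mean = 13.
Observing Strain=6 restricts to units where Strain's equation naturally yields 6: Load ∈ {4, 2, 3, -1, 7}. In that subpopulation Wear = 24, 12, 18, -6, 42, mean 18.
Difference = 13 − 18 = -5.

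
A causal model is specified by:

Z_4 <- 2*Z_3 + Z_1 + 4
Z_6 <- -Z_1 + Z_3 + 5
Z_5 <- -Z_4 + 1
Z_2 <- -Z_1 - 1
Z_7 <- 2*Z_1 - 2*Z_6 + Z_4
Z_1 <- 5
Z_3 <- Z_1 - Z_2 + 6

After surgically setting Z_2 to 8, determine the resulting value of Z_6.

Under do(Z_2=8), the mechanism Z_2 <- -Z_1 - 1 is discarded; Z_2 is fixed at 8.
Z_3 = Z_1 - Z_2 + 6  [with Z_1=5, Z_2=8]  = 3
Z_6 = -Z_1 + Z_3 + 5  [with Z_1=5, Z_3=3]  = 3

3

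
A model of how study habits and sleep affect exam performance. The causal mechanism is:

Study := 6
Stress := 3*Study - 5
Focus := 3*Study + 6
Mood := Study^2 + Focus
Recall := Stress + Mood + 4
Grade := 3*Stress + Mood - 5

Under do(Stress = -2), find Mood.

60

Under do(Stress=-2), the mechanism Stress := 3*Study - 5 is discarded; Stress is fixed at -2.
Since Mood is not a descendant of the intervened variable, it is unaffected.
Focus = 3*Study + 6  [with Study=6]  = 24
Mood = Study^2 + Focus  [with Study=6, Focus=24]  = 60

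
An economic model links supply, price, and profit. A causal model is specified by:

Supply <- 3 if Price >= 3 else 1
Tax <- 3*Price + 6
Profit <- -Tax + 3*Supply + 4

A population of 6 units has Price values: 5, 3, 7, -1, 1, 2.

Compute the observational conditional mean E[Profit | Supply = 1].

Observing Supply=1 restricts to units where Supply's equation naturally yields 1: Price ∈ {-1, 1, 2}. In that subpopulation Profit = 4, -2, -5, mean -1.

-1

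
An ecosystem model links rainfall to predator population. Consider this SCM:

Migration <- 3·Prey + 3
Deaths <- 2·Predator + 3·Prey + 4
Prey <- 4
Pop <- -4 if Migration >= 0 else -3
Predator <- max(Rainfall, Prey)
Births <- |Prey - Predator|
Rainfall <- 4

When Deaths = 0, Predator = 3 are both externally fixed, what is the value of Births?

Under do(Deaths = 0, Predator = 3), each intervened variable's structural equation is replaced by its fixed value.
Births = |Prey - Predator|  [with Prey=4, Predator=3]  = 1

1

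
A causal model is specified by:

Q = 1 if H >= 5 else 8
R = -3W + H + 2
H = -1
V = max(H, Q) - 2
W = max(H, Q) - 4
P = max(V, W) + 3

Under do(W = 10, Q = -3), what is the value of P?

13

The joint intervention fixes W = 10, Q = -3, removing each variable's own equation.
V = max(H, Q) - 2  [with H=-1, Q=-3]  = -3
P = max(V, W) + 3  [with V=-3, W=10]  = 13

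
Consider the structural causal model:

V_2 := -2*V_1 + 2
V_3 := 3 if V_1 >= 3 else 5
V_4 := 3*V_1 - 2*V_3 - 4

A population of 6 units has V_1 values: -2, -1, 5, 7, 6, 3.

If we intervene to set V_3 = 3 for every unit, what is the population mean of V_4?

-1

Under do(V_3=3), V_3's equation is replaced by V_3=3 for every unit. Per-unit V_4: -16, -13, 5, 11, 8, -1. Mean = -1.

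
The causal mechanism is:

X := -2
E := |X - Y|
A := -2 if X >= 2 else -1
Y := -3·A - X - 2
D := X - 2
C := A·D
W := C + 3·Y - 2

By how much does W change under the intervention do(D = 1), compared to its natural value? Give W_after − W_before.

Under do(D=1), the mechanism D := X - 2 is discarded; D is fixed at 1.
A = -2 if X >= 2 else -1  [with X=-2]  = -1
Y = -3·A - X - 2  [with A=-1, X=-2]  = 3
C = A·D  [with A=-1, D=1]  = -1
W = C + 3·Y - 2  [with C=-1, Y=3]  = 6
Without intervention: D = X - 2  [with X=-2]  = -4; A = -2 if X >= 2 else -1  [with X=-2]  = -1; Y = -3·A - X - 2  [with A=-1, X=-2]  = 3; C = A·D  [with A=-1, D=-4]  = 4; W = C + 3·Y - 2  [with C=4, Y=3]  = 11.
Change = 6 − 11 = -5.

-5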